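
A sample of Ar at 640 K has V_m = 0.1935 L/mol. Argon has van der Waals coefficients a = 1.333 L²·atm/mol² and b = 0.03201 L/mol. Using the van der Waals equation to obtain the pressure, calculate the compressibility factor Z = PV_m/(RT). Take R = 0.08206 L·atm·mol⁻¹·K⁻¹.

Z ≈ 1.067

P = RT/(V_m − b) − a/V_m² = (0.08206)(640)/(0.1935 − 0.03201) − 1.333/(0.1935)²
  = 52.518/0.16149 − 35.601 = 325.21 − 35.601 = 289.61 atm
Z = PV_m/(RT) = (289.61)(0.1935)/((0.08206)(640)) = 56.040/52.518 = 1.067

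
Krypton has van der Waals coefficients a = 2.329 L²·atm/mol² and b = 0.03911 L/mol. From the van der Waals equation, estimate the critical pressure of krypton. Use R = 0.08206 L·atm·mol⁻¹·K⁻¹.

P_c ≈ 56.39 atm

For a van der Waals gas, P_c = a/(27b²).
P_c = 2.329/(27×(0.03911)²) = 2.329/0.041299 = 56.39 atm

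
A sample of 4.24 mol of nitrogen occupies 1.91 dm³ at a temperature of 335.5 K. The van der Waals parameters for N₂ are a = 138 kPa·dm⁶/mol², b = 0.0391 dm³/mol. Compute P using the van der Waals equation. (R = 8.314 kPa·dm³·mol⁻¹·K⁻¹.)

P ≈ 6101 kPa

P = nRT/(V − nb) − a n²/V²
nRT/(V − nb) = (4.24)(8.314)(335.5)/(1.91 − 4.24×0.0391) = 11827/1.7442 = 6780.8 kPa
a n²/V² = (138)(4.24)²/(1.91)² = 680.06 kPa
P = 6780.8 − 680.06 = 6101 kPa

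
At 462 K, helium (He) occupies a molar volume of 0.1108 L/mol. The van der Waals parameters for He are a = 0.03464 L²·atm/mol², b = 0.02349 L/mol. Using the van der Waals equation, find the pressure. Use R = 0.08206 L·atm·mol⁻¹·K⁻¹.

P = RT/(V_m − b) − a/V_m²
RT/(V_m − b) = (0.08206)(462)/(0.1108 − 0.02349) = 37.912/0.087310 = 434.22 atm
a/V_m² = 0.03464/(0.1108)² = 2.8216 atm
P = 434.22 − 2.8216 = 431.4 atm

P ≈ 431.4 atm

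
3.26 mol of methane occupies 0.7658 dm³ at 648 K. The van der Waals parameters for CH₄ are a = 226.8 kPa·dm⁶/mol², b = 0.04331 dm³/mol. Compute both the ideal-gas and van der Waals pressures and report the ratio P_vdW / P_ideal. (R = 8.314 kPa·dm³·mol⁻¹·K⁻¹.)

P_vdW / P_ideal ≈ 1.047

Ideal: P_ideal = nRT/V = (3.26)(8.314)(648)/0.7658 = 22934.4 kPa
vdW: P = nRT/(V − nb) − a n²/V² = 17563.2/0.624609 − 2410.34/0.586450 = 28118.7 − 4110.05 = 24008.7 kPa
Ratio = 24008.7/22934.4 = 1.047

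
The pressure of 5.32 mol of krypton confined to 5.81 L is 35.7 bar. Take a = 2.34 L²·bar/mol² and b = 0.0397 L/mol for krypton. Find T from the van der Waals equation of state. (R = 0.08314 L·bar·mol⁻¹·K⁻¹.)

T = (P + a n²/V²)(V − nb)/(nR)
P + a n²/V² = 35.7 + (2.34)(5.32)²/(5.81)² = 37.662 bar
V − nb = 5.81 − (5.32)(0.0397) = 5.5988 L
T = (37.662)(5.5988)/((5.32)(0.08314)) = 476.7 K

T ≈ 476.7 K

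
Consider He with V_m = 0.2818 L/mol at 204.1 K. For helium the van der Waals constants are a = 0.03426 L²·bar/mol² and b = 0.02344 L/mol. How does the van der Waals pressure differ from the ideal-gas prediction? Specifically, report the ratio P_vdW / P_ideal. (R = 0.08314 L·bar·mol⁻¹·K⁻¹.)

P_vdW / P_ideal ≈ 1.084

Ideal: P_ideal = RT/V_m = (0.08314)(204.1)/0.2818 = 60.2160 bar
vdW: P = RT/(V_m − b) − a/V_m² = 16.9689/0.258360 − 0.03426/0.0794112 = 65.6793 − 0.431425 = 65.2479 bar
Ratio = 65.2479/60.2160 = 1.084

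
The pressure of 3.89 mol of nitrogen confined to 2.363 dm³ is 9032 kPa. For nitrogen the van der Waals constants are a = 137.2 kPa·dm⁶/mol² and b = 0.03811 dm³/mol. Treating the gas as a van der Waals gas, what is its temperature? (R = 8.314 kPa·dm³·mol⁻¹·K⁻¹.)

T = (P + a n²/V²)(V − nb)/(nR)
P + a n²/V² = 9032 + (137.2)(3.89)²/(2.363)² = 9403.8 kPa
V − nb = 2.363 − (3.89)(0.03811) = 2.2148 dm³
T = (9403.8)(2.2148)/((3.89)(8.314)) = 644.0 K

T ≈ 644.0 K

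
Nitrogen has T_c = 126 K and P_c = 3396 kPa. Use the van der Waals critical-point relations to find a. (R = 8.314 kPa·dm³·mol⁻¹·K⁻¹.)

From T_c = 8a/(27Rb) and P_c = a/(27b²): a = 27 R² T_c²/(64 P_c).
a = 27×(8.314)²×(126)²/(64×3396) = 29629539/217344 = 136.3 kPa·dm⁶/mol²

a ≈ 136.3 kPa·dm⁶/mol²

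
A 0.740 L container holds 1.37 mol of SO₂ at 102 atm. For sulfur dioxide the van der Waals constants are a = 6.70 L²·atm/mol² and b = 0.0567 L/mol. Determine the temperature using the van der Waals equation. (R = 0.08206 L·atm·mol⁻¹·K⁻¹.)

T = (P + a n²/V²)(V − nb)/(nR)
P + a n²/V² = 102 + (6.70)(1.37)²/(0.740)² = 124.96 atm
V − nb = 0.740 − (1.37)(0.0567) = 0.66232 L
T = (124.96)(0.66232)/((1.37)(0.08206)) = 736.2 K

T ≈ 736.2 K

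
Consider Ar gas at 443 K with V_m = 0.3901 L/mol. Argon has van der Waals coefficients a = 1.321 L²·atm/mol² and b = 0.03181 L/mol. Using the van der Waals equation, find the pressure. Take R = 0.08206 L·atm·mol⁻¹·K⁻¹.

P ≈ 92.78 atm

P = RT/(V_m − b) − a/V_m²
RT/(V_m − b) = (0.08206)(443)/(0.3901 − 0.03181) = 36.353/0.35829 = 101.46 atm
a/V_m² = 1.321/(0.3901)² = 8.6806 atm
P = 101.46 − 8.6806 = 92.78 atm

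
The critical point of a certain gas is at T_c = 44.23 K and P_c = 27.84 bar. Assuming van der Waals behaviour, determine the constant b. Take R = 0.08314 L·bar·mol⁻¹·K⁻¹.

From T_c = 8a/(27Rb) and P_c = a/(27b²): b = R T_c/(8 P_c).
b = (0.08314)(44.23)/(8×27.84) = 3.6773/222.72 = 0.01651 L/mol

b ≈ 0.01651 L/mol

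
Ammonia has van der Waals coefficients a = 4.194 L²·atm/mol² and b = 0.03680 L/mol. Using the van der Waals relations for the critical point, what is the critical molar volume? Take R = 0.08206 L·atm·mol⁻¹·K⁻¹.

For a van der Waals gas, V_m,c = 3b.
V_m,c = 3×0.03680 = 0.1104 L/mol

V_m,c ≈ 0.1104 L/mol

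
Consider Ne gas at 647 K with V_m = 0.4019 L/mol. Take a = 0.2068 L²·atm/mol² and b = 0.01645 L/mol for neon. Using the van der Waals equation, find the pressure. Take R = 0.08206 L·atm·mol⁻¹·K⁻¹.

P ≈ 136.5 atm

P = RT/(V_m − b) − a/V_m²
RT/(V_m − b) = (0.08206)(647)/(0.4019 − 0.01645) = 53.093/0.38545 = 137.74 atm
a/V_m² = 0.2068/(0.4019)² = 1.2803 atm
P = 137.74 − 1.2803 = 136.5 atm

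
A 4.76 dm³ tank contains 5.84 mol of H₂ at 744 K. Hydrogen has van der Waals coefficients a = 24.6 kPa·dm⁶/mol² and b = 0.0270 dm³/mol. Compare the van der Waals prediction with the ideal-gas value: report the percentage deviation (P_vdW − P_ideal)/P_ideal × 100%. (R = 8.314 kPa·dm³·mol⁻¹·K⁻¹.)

Ideal: P_ideal = nRT/V = (5.84)(8.314)(744)/4.76 = 7589.08 kPa
vdW: P = nRT/(V − nb) − a n²/V² = 36124.0/4.60232 − 838.998/22.6576 = 7849.08 − 37.0294 = 7812.05 kPa
% deviation = (7812.05 − 7589.08)/7589.08 × 100% = 2.94%

2.94 %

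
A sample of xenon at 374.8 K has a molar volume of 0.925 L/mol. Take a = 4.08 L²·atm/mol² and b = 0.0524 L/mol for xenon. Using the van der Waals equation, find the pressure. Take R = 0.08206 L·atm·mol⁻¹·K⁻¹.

P = RT/(V_m − b) − a/V_m²
RT/(V_m − b) = (0.08206)(374.8)/(0.925 − 0.0524) = 30.756/0.87260 = 35.246 atm
a/V_m² = 4.08/(0.925)² = 4.7684 atm
P = 35.246 − 4.7684 = 30.48 atm

P ≈ 30.48 atm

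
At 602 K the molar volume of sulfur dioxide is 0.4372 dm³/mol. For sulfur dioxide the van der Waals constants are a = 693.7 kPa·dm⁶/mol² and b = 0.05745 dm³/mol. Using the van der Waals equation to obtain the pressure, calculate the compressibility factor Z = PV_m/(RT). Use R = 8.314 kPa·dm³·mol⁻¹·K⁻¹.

Z ≈ 0.8343

P = RT/(V_m − b) − a/V_m² = (8.314)(602)/(0.4372 − 0.05745) − 693.7/(0.4372)²
  = 5005.0/0.37975 − 3629.2 = 13180 − 3629.2 = 9551 kPa
Z = PV_m/(RT) = (9551)(0.4372)/((8.314)(602)) = 4175.7/5005.0 = 0.8343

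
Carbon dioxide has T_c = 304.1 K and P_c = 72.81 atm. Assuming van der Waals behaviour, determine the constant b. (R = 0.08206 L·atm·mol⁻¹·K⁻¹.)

From T_c = 8a/(27Rb) and P_c = a/(27b²): b = R T_c/(8 P_c).
b = (0.08206)(304.1)/(8×72.81) = 24.954/582.48 = 0.04284 L/mol

b ≈ 0.04284 L/mol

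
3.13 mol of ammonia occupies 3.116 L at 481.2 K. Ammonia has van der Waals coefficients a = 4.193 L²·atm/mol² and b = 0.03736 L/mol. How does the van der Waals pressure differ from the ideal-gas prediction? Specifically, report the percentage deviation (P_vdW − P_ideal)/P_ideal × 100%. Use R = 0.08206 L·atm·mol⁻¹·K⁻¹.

Ideal: P_ideal = nRT/V = (3.13)(0.08206)(481.2)/3.116 = 39.6647 atm
vdW: P = nRT/(V − nb) − a n²/V² = 123.595/2.99906 − 41.0784/9.70946 = 41.2112 − 4.23076 = 36.9804 atm
% deviation = (36.9804 − 39.6647)/39.6647 × 100% = -6.77%

-6.77 %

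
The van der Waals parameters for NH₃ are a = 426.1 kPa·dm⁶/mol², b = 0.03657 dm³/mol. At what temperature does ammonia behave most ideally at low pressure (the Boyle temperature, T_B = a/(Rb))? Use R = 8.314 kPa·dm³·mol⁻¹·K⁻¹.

T_B ≈ 1401 K

For a van der Waals gas the second virial coefficient B₂ = b − a/(RT) vanishes at T_B = a/(Rb).
T_B = 426.1/(8.314×0.03657) = 426.1/0.30404 = 1401 K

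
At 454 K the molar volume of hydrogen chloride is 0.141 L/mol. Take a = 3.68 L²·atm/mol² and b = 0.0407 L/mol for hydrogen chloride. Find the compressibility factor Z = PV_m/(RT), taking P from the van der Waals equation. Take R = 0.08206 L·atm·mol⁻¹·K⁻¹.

P = RT/(V_m − b) − a/V_m² = (0.08206)(454)/(0.141 − 0.0407) − 3.68/(0.141)²
  = 37.255/0.10030 − 185.10 = 371.44 − 185.10 = 186.34 atm
Z = PV_m/(RT) = (186.34)(0.141)/((0.08206)(454)) = 26.274/37.255 = 0.7052

Z ≈ 0.7052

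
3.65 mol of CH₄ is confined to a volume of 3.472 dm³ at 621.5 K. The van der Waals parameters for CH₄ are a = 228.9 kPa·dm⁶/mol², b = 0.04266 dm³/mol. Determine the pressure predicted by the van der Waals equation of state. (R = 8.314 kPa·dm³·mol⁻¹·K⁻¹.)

P = nRT/(V − nb) − a n²/V²
nRT/(V − nb) = (3.65)(8.314)(621.5)/(3.472 − 3.65×0.04266) = 18860/3.3163 = 5687.1 kPa
a n²/V² = (228.9)(3.65)²/(3.472)² = 252.97 kPa
P = 5687.1 − 252.97 = 5434 kPa

P ≈ 5434 kPa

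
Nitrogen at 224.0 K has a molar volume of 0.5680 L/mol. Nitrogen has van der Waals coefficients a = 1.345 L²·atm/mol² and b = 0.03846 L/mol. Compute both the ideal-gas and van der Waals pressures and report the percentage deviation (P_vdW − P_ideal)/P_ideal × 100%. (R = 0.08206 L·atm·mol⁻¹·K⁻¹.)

Ideal: P_ideal = RT/V_m = (0.08206)(224.0)/0.5680 = 32.3617 atm
vdW: P = RT/(V_m − b) − a/V_m² = 18.3814/0.529540 − 1.345/0.322624 = 34.7120 − 4.16894 = 30.5431 atm
% deviation = (30.5431 − 32.3617)/32.3617 × 100% = -5.62%

-5.62 %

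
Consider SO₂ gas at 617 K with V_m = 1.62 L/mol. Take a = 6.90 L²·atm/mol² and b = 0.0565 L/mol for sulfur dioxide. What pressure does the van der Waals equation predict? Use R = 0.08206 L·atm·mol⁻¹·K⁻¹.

P ≈ 29.75 atm

P = RT/(V_m − b) − a/V_m²
RT/(V_m − b) = (0.08206)(617)/(1.62 − 0.0565) = 50.631/1.5635 = 32.383 atm
a/V_m² = 6.90/(1.62)² = 2.6292 atm
P = 32.383 − 2.6292 = 29.75 atm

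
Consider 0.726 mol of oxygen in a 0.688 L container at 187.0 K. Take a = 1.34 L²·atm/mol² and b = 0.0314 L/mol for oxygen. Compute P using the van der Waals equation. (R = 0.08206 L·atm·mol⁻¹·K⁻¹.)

P ≈ 15.26 atm

P = nRT/(V − nb) − a n²/V²
nRT/(V − nb) = (0.726)(0.08206)(187.0)/(0.688 − 0.726×0.0314) = 11.141/0.66520 = 16.748 atm
a n²/V² = (1.34)(0.726)²/(0.688)² = 1.4921 atm
P = 16.748 − 1.4921 = 15.26 atm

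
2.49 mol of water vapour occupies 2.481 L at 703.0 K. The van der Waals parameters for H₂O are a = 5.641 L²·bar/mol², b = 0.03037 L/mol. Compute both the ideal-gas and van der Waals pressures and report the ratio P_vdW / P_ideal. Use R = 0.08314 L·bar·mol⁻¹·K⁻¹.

Ideal: P_ideal = nRT/V = (2.49)(0.08314)(703.0)/2.481 = 58.6594 bar
vdW: P = nRT/(V − nb) − a n²/V² = 145.534/2.40538 − 34.9748/6.15536 = 60.5035 − 5.68201 = 54.8215 bar
Ratio = 54.8215/58.6594 = 0.9346

P_vdW / P_ideal ≈ 0.9346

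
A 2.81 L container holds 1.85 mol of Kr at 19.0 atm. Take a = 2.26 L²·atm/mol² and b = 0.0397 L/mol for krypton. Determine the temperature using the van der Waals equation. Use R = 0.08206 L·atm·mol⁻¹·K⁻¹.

T = (P + a n²/V²)(V − nb)/(nR)
P + a n²/V² = 19.0 + (2.26)(1.85)²/(2.81)² = 19.980 atm
V − nb = 2.81 − (1.85)(0.0397) = 2.7366 L
T = (19.980)(2.7366)/((1.85)(0.08206)) = 360.2 K

T ≈ 360.2 K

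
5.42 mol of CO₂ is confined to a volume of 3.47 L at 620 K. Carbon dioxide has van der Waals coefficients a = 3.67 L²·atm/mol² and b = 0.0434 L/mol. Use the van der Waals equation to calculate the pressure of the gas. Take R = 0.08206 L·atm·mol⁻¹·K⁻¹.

P = nRT/(V − nb) − a n²/V²
nRT/(V − nb) = (5.42)(0.08206)(620)/(3.47 − 5.42×0.0434) = 275.75/3.2348 = 85.245 atm
a n²/V² = (3.67)(5.42)²/(3.47)² = 8.9538 atm
P = 85.245 − 8.9538 = 76.29 atm

P ≈ 76.29 atm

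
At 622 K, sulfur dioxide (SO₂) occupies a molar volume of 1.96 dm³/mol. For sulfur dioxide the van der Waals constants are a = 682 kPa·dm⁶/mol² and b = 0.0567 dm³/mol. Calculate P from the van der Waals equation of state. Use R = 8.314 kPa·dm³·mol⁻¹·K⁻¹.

P = RT/(V_m − b) − a/V_m²
RT/(V_m − b) = (8.314)(622)/(1.96 − 0.0567) = 5171.3/1.9033 = 2717.0 kPa
a/V_m² = 682/(1.96)² = 177.53 kPa
P = 2717.0 − 177.53 = 2539 kPa

P ≈ 2539 kPa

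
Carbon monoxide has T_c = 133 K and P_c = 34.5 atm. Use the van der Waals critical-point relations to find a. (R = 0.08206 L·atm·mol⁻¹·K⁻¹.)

a ≈ 1.457 L²·atm/mol²

From T_c = 8a/(27Rb) and P_c = a/(27b²): a = 27 R² T_c²/(64 P_c).
a = 27×(0.08206)²×(133)²/(64×34.5) = 3216.1/2208.0 = 1.457 L²·atm/mol²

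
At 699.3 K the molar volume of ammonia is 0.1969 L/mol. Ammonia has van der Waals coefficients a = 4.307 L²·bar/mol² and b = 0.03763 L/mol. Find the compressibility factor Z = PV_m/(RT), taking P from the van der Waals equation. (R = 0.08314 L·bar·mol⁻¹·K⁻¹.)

Z ≈ 0.8600

P = RT/(V_m − b) − a/V_m² = (0.08314)(699.3)/(0.1969 − 0.03763) − 4.307/(0.1969)²
  = 58.140/0.15927 − 111.09 = 365.04 − 111.09 = 253.95 bar
Z = PV_m/(RT) = (253.95)(0.1969)/((0.08314)(699.3)) = 50.003/58.140 = 0.8600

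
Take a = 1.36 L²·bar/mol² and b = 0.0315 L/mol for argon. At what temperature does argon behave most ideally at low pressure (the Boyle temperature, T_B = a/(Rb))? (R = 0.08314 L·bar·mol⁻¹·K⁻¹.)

For a van der Waals gas the second virial coefficient B₂ = b − a/(RT) vanishes at T_B = a/(Rb).
T_B = 1.36/(0.08314×0.0315) = 1.36/0.0026189 = 519.3 K

T_B ≈ 519.3 K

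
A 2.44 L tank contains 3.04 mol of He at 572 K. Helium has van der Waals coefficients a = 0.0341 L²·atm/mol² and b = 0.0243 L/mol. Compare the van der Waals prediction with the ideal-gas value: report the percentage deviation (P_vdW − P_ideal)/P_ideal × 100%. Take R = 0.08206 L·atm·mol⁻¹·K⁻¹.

3.03 %

Ideal: P_ideal = nRT/V = (3.04)(0.08206)(572)/2.44 = 58.4805 atm
vdW: P = nRT/(V − nb) − a n²/V² = 142.692/2.36613 − 0.315139/5.95360 = 60.3061 − 0.0529325 = 60.2532 atm
% deviation = (60.2532 − 58.4805)/58.4805 × 100% = 3.03%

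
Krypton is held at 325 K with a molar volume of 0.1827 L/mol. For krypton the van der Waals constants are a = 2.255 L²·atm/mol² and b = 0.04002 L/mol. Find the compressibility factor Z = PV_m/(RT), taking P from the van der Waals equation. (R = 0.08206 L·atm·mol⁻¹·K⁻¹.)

P = RT/(V_m − b) − a/V_m² = (0.08206)(325)/(0.1827 − 0.04002) − 2.255/(0.1827)²
  = 26.670/0.14268 − 67.557 = 186.92 − 67.557 = 119.36 atm
Z = PV_m/(RT) = (119.36)(0.1827)/((0.08206)(325)) = 21.807/26.670 = 0.8177

Z ≈ 0.8177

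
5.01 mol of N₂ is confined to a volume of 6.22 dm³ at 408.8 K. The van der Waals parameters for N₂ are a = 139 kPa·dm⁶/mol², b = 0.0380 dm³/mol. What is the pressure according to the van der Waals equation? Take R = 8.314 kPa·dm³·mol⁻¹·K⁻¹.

P = nRT/(V − nb) − a n²/V²
nRT/(V − nb) = (5.01)(8.314)(408.8)/(6.22 − 5.01×0.0380) = 17028/6.0296 = 2824.1 kPa
a n²/V² = (139)(5.01)²/(6.22)² = 90.180 kPa
P = 2824.1 − 90.180 = 2734 kPa

P ≈ 2734 kPa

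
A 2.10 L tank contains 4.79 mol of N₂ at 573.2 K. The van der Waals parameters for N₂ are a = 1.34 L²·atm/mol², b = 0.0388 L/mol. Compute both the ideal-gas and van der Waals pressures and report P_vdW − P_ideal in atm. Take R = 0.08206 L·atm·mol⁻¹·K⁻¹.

ΔP ≈ 3.45 atm

Ideal: P_ideal = nRT/V = (4.79)(0.08206)(573.2)/2.10 = 107.289 atm
vdW: P = nRT/(V − nb) − a n²/V² = 225.306/1.91415 − 30.7451/4.41000 = 117.706 − 6.97168 = 110.734 atm
ΔP = 110.734 − 107.289 = 3.45 atm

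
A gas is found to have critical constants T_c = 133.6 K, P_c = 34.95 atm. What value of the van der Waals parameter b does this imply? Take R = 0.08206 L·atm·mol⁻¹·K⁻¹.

From T_c = 8a/(27Rb) and P_c = a/(27b²): b = R T_c/(8 P_c).
b = (0.08206)(133.6)/(8×34.95) = 10.963/279.60 = 0.03921 L/mol

b ≈ 0.03921 L/mol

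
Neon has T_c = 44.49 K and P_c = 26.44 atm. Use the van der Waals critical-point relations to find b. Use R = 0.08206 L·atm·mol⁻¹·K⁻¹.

From T_c = 8a/(27Rb) and P_c = a/(27b²): b = R T_c/(8 P_c).
b = (0.08206)(44.49)/(8×26.44) = 3.6508/211.52 = 0.01726 L/mol

b ≈ 0.01726 L/mol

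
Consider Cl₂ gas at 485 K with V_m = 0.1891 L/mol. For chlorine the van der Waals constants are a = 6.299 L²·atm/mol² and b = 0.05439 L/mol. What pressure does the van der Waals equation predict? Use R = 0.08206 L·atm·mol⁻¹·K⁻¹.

P = RT/(V_m − b) − a/V_m²
RT/(V_m − b) = (0.08206)(485)/(0.1891 − 0.05439) = 39.799/0.13471 = 295.44 atm
a/V_m² = 6.299/(0.1891)² = 176.15 atm
P = 295.44 − 176.15 = 119.3 atm

P ≈ 119.3 atm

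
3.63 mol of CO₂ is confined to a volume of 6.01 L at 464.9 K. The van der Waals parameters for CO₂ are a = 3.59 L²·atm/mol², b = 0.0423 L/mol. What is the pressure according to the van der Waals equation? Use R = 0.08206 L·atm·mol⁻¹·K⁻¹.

P ≈ 22.34 atm

P = nRT/(V − nb) − a n²/V²
nRT/(V − nb) = (3.63)(0.08206)(464.9)/(6.01 − 3.63×0.0423) = 138.48/5.8565 = 23.646 atm
a n²/V² = (3.59)(3.63)²/(6.01)² = 1.3097 atm
P = 23.646 − 1.3097 = 22.34 atm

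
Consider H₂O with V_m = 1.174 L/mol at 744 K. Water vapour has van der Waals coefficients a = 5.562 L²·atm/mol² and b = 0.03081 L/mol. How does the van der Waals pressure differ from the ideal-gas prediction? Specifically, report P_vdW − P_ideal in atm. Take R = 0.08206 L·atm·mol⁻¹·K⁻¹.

ΔP ≈ -2.634 atm

Ideal: P_ideal = RT/V_m = (0.08206)(744)/1.174 = 52.0040 atm
vdW: P = RT/(V_m − b) − a/V_m² = 61.0526/1.14319 − 5.562/1.37828 = 53.4055 − 4.03546 = 49.3700 atm
ΔP = 49.3700 − 52.0040 = -2.634 atm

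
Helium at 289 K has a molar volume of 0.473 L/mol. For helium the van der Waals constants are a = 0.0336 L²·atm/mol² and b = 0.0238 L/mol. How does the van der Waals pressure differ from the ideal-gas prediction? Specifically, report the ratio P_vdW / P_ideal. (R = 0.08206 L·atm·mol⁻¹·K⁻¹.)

Ideal: P_ideal = RT/V_m = (0.08206)(289)/0.473 = 50.1381 atm
vdW: P = RT/(V_m − b) − a/V_m² = 23.7153/0.449200 − 0.0336/0.223729 = 52.7945 − 0.150182 = 52.6443 atm
Ratio = 52.6443/50.1381 = 1.050

P_vdW / P_ideal ≈ 1.050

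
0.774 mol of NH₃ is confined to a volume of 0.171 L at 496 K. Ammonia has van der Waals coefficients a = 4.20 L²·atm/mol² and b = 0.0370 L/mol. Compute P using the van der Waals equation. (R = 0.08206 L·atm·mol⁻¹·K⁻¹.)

P ≈ 135.2 atm

P = nRT/(V − nb) − a n²/V²
nRT/(V − nb) = (0.774)(0.08206)(496)/(0.171 − 0.774×0.0370) = 31.503/0.14236 = 221.29 atm
a n²/V² = (4.20)(0.774)²/(0.171)² = 86.048 atm
P = 221.29 − 86.048 = 135.2 atm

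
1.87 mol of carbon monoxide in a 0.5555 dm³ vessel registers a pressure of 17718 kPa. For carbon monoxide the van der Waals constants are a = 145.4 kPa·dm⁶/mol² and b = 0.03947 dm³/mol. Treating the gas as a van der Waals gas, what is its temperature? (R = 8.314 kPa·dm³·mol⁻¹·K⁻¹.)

T ≈ 600.0 K

T = (P + a n²/V²)(V − nb)/(nR)
P + a n²/V² = 17718 + (145.4)(1.87)²/(0.5555)² = 19366 kPa
V − nb = 0.5555 − (1.87)(0.03947) = 0.48169 dm³
T = (19366)(0.48169)/((1.87)(8.314)) = 600.0 K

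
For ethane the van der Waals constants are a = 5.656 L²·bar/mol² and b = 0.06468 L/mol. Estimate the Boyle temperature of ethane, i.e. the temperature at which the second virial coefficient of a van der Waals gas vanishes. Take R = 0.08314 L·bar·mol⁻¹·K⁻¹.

T_B ≈ 1052 K

For a van der Waals gas the second virial coefficient B₂ = b − a/(RT) vanishes at T_B = a/(Rb).
T_B = 5.656/(0.08314×0.06468) = 5.656/0.0053775 = 1052 K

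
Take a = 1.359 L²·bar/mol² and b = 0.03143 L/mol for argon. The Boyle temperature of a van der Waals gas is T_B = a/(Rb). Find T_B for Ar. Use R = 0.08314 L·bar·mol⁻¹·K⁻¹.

For a van der Waals gas the second virial coefficient B₂ = b − a/(RT) vanishes at T_B = a/(Rb).
T_B = 1.359/(0.08314×0.03143) = 1.359/0.0026131 = 520.1 K

T_B ≈ 520.1 K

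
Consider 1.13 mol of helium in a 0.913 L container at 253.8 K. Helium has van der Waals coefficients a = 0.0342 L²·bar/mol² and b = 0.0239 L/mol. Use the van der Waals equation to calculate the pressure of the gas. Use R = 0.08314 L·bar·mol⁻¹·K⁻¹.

P = nRT/(V − nb) − a n²/V²
nRT/(V − nb) = (1.13)(0.08314)(253.8)/(0.913 − 1.13×0.0239) = 23.844/0.88599 = 26.912 bar
a n²/V² = (0.0342)(1.13)²/(0.913)² = 0.052389 bar
P = 26.912 − 0.052389 = 26.86 bar

P ≈ 26.86 bar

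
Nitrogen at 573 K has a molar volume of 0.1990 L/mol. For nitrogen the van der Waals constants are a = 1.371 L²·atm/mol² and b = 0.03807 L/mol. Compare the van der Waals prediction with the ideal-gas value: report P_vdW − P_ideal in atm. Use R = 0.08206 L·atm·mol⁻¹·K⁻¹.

Ideal: P_ideal = RT/V_m = (0.08206)(573)/0.1990 = 236.283 atm
vdW: P = RT/(V_m − b) − a/V_m² = 47.0204/0.160930 − 1.371/0.0396010 = 292.179 − 34.6203 = 257.559 atm
ΔP = 257.559 − 236.283 = 21.28 atm

ΔP ≈ 21.28 atm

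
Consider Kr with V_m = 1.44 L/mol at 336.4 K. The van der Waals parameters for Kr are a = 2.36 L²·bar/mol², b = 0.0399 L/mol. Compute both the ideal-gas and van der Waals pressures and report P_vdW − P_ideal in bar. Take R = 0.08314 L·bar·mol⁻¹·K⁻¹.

ΔP ≈ -0.585 bar

Ideal: P_ideal = RT/V_m = (0.08314)(336.4)/1.44 = 19.4224 bar
vdW: P = RT/(V_m − b) − a/V_m² = 27.9683/1.40010 − 2.36/2.07360 = 19.9759 − 1.13812 = 18.8378 bar
ΔP = 18.8378 − 19.4224 = -0.585 bar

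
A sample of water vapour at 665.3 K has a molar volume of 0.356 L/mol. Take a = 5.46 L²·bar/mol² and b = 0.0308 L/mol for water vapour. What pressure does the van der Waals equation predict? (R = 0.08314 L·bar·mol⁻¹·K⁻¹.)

P = RT/(V_m − b) − a/V_m²
RT/(V_m − b) = (0.08314)(665.3)/(0.356 − 0.0308) = 55.313/0.32520 = 170.09 bar
a/V_m² = 5.46/(0.356)² = 43.082 bar
P = 170.09 − 43.082 = 127.0 bar

P ≈ 127.0 bar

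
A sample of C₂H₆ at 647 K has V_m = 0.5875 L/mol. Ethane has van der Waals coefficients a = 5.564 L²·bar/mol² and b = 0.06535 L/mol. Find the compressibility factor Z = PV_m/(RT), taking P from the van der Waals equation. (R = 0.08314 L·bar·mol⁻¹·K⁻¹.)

P = RT/(V_m − b) − a/V_m² = (0.08314)(647)/(0.5875 − 0.06535) − 5.564/(0.5875)²
  = 53.792/0.52215 − 16.120 = 103.02 − 16.120 = 86.90 bar
Z = PV_m/(RT) = (86.90)(0.5875)/((0.08314)(647)) = 51.054/53.792 = 0.9491

Z ≈ 0.9491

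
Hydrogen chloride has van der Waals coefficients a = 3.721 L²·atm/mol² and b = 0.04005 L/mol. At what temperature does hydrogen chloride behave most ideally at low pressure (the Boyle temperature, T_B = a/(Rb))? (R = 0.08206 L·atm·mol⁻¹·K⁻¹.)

T_B ≈ 1132 K

For a van der Waals gas the second virial coefficient B₂ = b − a/(RT) vanishes at T_B = a/(Rb).
T_B = 3.721/(0.08206×0.04005) = 3.721/0.0032865 = 1132 K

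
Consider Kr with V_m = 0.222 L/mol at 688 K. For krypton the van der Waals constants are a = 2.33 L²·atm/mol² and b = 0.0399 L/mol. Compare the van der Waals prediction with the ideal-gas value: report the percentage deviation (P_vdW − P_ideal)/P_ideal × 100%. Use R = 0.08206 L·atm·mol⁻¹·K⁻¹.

Ideal: P_ideal = RT/V_m = (0.08206)(688)/0.222 = 254.312 atm
vdW: P = RT/(V_m − b) − a/V_m² = 56.4573/0.182100 − 2.33/0.0492840 = 310.035 − 47.2770 = 262.758 atm
% deviation = (262.758 − 254.312)/254.312 × 100% = 3.32%

3.32 %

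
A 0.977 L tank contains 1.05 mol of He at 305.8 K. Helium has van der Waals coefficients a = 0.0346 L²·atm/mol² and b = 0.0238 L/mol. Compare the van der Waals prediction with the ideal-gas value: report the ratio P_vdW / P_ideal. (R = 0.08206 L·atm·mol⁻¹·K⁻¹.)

Ideal: P_ideal = nRT/V = (1.05)(0.08206)(305.8)/0.977 = 26.9689 atm
vdW: P = nRT/(V − nb) − a n²/V² = 26.3486/0.952010 − 0.0381465/0.954529 = 27.6768 − 0.0399637 = 27.6368 atm
Ratio = 27.6368/26.9689 = 1.025

P_vdW / P_ideal ≈ 1.025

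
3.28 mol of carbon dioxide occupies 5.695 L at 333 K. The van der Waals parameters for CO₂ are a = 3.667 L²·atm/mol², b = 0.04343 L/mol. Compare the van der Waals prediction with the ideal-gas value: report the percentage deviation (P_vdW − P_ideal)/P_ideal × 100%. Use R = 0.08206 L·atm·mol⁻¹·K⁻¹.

Ideal: P_ideal = nRT/V = (3.28)(0.08206)(333)/5.695 = 15.7382 atm
vdW: P = nRT/(V − nb) − a n²/V² = 89.6292/5.55255 − 39.4511/32.4330 = 16.1420 − 1.21639 = 14.9256 atm
% deviation = (14.9256 − 15.7382)/15.7382 × 100% = -5.16%

-5.16 %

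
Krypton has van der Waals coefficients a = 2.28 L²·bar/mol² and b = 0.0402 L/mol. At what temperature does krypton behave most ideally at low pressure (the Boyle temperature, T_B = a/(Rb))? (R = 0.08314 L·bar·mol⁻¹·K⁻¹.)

For a van der Waals gas the second virial coefficient B₂ = b − a/(RT) vanishes at T_B = a/(Rb).
T_B = 2.28/(0.08314×0.0402) = 2.28/0.0033422 = 682.2 K

T_B ≈ 682.2 K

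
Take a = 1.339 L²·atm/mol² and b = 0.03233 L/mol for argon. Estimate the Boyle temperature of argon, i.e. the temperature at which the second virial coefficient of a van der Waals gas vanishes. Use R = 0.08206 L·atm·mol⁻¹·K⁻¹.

For a van der Waals gas the second virial coefficient B₂ = b − a/(RT) vanishes at T_B = a/(Rb).
T_B = 1.339/(0.08206×0.03233) = 1.339/0.0026530 = 504.7 K

T_B ≈ 504.7 K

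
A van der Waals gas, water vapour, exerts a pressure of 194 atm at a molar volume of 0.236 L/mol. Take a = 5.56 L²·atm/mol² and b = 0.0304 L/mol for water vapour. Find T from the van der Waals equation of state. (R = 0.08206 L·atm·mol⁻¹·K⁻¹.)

T ≈ 736.2 K

T = (P + a/V_m²)(V_m − b)/R
P + a/V_m² = 194 + 5.56/(0.236)² = 293.83 atm
V_m − b = 0.236 − 0.0304 = 0.20560 L/mol
T = (293.83)(0.20560)/0.08206 = 736.2 K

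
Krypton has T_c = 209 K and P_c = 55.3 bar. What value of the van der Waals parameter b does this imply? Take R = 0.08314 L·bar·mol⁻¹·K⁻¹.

b ≈ 0.03928 L/mol

From T_c = 8a/(27Rb) and P_c = a/(27b²): b = R T_c/(8 P_c).
b = (0.08314)(209)/(8×55.3) = 17.376/442.40 = 0.03928 L/mol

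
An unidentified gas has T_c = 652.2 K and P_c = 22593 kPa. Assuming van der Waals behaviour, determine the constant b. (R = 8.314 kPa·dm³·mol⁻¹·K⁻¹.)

b ≈ 0.03000 dm³/mol

From T_c = 8a/(27Rb) and P_c = a/(27b²): b = R T_c/(8 P_c).
b = (8.314)(652.2)/(8×22593) = 5422.4/180744 = 0.03000 dm³/mol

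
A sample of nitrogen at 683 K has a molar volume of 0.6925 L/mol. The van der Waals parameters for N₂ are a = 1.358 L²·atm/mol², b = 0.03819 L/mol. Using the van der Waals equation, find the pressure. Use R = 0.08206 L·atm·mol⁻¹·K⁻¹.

P ≈ 82.83 atm

P = RT/(V_m − b) − a/V_m²
RT/(V_m − b) = (0.08206)(683)/(0.6925 − 0.03819) = 56.047/0.65431 = 85.658 atm
a/V_m² = 1.358/(0.6925)² = 2.8318 atm
P = 85.658 − 2.8318 = 82.83 atm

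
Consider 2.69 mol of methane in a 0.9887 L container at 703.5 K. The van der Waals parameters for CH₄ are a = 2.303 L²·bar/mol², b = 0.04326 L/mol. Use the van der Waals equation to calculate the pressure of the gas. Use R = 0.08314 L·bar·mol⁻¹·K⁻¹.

P ≈ 163.3 bar

P = nRT/(V − nb) − a n²/V²
nRT/(V − nb) = (2.69)(0.08314)(703.5)/(0.9887 − 2.69×0.04326) = 157.34/0.87233 = 180.37 bar
a n²/V² = (2.303)(2.69)²/(0.9887)² = 17.048 bar
P = 180.37 − 17.048 = 163.3 bar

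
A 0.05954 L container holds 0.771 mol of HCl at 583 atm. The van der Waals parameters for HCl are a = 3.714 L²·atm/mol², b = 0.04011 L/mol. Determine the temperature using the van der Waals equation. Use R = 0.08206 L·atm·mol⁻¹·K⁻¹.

T ≈ 545.4 K

T = (P + a n²/V²)(V − nb)/(nR)
P + a n²/V² = 583 + (3.714)(0.771)²/(0.05954)² = 1205.8 atm
V − nb = 0.05954 − (0.771)(0.04011) = 0.028615 L
T = (1205.8)(0.028615)/((0.771)(0.08206)) = 545.4 K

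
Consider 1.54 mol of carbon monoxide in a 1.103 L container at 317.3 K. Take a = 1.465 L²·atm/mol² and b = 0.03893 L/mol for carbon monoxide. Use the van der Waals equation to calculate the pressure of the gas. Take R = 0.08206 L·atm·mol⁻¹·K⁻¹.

P = nRT/(V − nb) − a n²/V²
nRT/(V − nb) = (1.54)(0.08206)(317.3)/(1.103 − 1.54×0.03893) = 40.098/1.0430 = 38.445 atm
a n²/V² = (1.465)(1.54)²/(1.103)² = 2.8558 atm
P = 38.445 − 2.8558 = 35.59 atm

P ≈ 35.59 atm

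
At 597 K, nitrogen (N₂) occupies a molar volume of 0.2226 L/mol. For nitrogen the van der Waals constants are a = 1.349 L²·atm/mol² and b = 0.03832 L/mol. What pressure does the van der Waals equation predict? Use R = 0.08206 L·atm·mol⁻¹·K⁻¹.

P = RT/(V_m − b) − a/V_m²
RT/(V_m − b) = (0.08206)(597)/(0.2226 − 0.03832) = 48.990/0.18428 = 265.85 atm
a/V_m² = 1.349/(0.2226)² = 27.225 atm
P = 265.85 − 27.225 = 238.6 atm

P ≈ 238.6 atm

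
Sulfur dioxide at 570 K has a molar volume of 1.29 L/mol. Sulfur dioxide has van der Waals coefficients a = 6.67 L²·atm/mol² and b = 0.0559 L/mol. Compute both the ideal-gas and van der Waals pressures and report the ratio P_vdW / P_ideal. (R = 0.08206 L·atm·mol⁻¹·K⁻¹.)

P_vdW / P_ideal ≈ 0.9348

Ideal: P_ideal = RT/V_m = (0.08206)(570)/1.29 = 36.2591 atm
vdW: P = RT/(V_m − b) − a/V_m² = 46.7742/1.23410 − 6.67/1.66410 = 37.9015 − 4.00817 = 33.8933 atm
Ratio = 33.8933/36.2591 = 0.9348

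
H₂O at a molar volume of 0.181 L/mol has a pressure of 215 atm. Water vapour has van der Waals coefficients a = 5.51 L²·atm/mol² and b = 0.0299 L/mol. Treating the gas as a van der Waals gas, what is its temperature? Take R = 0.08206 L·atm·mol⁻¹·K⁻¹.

T = (P + a/V_m²)(V_m − b)/R
P + a/V_m² = 215 + 5.51/(0.181)² = 383.19 atm
V_m − b = 0.181 − 0.0299 = 0.15110 L/mol
T = (383.19)(0.15110)/0.08206 = 705.6 K

T ≈ 705.6 K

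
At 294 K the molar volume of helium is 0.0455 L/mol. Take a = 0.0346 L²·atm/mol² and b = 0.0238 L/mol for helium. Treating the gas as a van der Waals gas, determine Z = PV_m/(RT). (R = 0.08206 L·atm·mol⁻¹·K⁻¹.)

P = RT/(V_m − b) − a/V_m² = (0.08206)(294)/(0.0455 − 0.0238) − 0.0346/(0.0455)²
  = 24.126/0.021700 − 16.713 = 1111.8 − 16.713 = 1095.1 atm
Z = PV_m/(RT) = (1095.1)(0.0455)/((0.08206)(294)) = 49.827/24.126 = 2.065

Z ≈ 2.065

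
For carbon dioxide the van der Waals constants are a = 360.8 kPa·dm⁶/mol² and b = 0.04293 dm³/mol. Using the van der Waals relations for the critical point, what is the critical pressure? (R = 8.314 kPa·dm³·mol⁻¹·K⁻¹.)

For a van der Waals gas, P_c = a/(27b²).
P_c = 360.8/(27×(0.04293)²) = 360.8/0.049761 = 7251 kPa

P_c ≈ 7251 kPa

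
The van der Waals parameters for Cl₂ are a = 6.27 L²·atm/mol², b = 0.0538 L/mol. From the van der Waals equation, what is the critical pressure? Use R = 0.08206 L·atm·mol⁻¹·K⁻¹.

P_c ≈ 80.23 atm

For a van der Waals gas, P_c = a/(27b²).
P_c = 6.27/(27×(0.0538)²) = 6.27/0.078150 = 80.23 atm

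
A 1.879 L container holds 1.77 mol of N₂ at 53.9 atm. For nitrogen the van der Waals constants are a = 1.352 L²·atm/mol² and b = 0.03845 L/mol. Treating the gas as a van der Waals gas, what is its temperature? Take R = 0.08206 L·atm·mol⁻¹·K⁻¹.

T ≈ 687.0 K

T = (P + a n²/V²)(V − nb)/(nR)
P + a n²/V² = 53.9 + (1.352)(1.77)²/(1.879)² = 55.100 atm
V − nb = 1.879 − (1.77)(0.03845) = 1.8109 L
T = (55.100)(1.8109)/((1.77)(0.08206)) = 687.0 K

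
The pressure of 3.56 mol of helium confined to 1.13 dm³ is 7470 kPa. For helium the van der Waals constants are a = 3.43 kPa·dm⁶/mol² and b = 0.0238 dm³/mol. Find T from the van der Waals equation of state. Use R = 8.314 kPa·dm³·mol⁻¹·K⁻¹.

T ≈ 265.0 K

T = (P + a n²/V²)(V − nb)/(nR)
P + a n²/V² = 7470 + (3.43)(3.56)²/(1.13)² = 7504.0 kPa
V − nb = 1.13 − (3.56)(0.0238) = 1.0453 dm³
T = (7504.0)(1.0453)/((3.56)(8.314)) = 265.0 K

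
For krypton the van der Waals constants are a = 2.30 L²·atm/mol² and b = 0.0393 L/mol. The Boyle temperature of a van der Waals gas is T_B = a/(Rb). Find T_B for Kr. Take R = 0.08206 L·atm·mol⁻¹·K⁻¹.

For a van der Waals gas the second virial coefficient B₂ = b − a/(RT) vanishes at T_B = a/(Rb).
T_B = 2.30/(0.08206×0.0393) = 2.30/0.0032250 = 713.2 K

T_B ≈ 713.2 K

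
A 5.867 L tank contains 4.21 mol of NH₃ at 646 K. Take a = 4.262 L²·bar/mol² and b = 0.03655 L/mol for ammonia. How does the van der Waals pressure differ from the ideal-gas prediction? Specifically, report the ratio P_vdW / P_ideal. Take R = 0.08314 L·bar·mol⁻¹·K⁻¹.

P_vdW / P_ideal ≈ 0.9700

Ideal: P_ideal = nRT/V = (4.21)(0.08314)(646)/5.867 = 38.5397 bar
vdW: P = nRT/(V − nb) − a n²/V² = 226.113/5.71312 − 75.5401/34.4217 = 39.5778 − 2.19455 = 37.3833 bar
Ratio = 37.3833/38.5397 = 0.9700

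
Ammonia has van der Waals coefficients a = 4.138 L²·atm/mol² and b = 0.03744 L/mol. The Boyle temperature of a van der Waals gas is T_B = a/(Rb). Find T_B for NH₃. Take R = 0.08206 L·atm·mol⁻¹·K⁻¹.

For a van der Waals gas the second virial coefficient B₂ = b − a/(RT) vanishes at T_B = a/(Rb).
T_B = 4.138/(0.08206×0.03744) = 4.138/0.0030723 = 1347 K

T_B ≈ 1347 K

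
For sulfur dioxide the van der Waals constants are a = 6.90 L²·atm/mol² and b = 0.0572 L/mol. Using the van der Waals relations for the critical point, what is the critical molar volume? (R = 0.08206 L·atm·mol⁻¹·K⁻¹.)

V_m,c ≈ 0.1716 L/mol

For a van der Waals gas, V_m,c = 3b.
V_m,c = 3×0.0572 = 0.1716 L/mol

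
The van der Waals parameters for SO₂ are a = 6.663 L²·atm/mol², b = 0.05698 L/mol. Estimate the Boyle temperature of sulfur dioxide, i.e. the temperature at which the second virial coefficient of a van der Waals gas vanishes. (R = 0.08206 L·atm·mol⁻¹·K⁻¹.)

For a van der Waals gas the second virial coefficient B₂ = b − a/(RT) vanishes at T_B = a/(Rb).
T_B = 6.663/(0.08206×0.05698) = 6.663/0.0046758 = 1425 K

T_B ≈ 1425 K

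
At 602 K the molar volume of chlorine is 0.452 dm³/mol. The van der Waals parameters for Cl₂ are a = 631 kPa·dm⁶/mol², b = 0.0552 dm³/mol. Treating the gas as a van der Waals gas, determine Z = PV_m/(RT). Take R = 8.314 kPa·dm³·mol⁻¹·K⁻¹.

P = RT/(V_m − b) − a/V_m² = (8.314)(602)/(0.452 − 0.0552) − 631/(0.452)²
  = 5005.0/0.39680 − 3088.5 = 12613 − 3088.5 = 9525 kPa
Z = PV_m/(RT) = (9525)(0.452)/((8.314)(602)) = 4305.3/5005.0 = 0.8602

Z ≈ 0.8602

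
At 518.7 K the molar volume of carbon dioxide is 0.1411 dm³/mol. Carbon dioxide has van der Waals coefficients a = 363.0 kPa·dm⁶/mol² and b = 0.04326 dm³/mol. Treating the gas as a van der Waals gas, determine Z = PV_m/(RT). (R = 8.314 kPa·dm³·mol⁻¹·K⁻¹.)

P = RT/(V_m − b) − a/V_m² = (8.314)(518.7)/(0.1411 − 0.04326) − 363.0/(0.1411)²
  = 4312.5/0.097840 − 18233 = 44077 − 18233 = 25844 kPa
Z = PV_m/(RT) = (25844)(0.1411)/((8.314)(518.7)) = 3646.6/4312.5 = 0.8456

Z ≈ 0.8456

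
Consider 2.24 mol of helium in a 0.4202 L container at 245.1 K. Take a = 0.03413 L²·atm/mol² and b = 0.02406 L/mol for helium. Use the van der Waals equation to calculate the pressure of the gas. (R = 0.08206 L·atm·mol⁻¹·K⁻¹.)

P = nRT/(V − nb) − a n²/V²
nRT/(V − nb) = (2.24)(0.08206)(245.1)/(0.4202 − 2.24×0.02406) = 45.053/0.36631 = 122.99 atm
a n²/V² = (0.03413)(2.24)²/(0.4202)² = 0.96988 atm
P = 122.99 − 0.96988 = 122.0 atm

P ≈ 122.0 atm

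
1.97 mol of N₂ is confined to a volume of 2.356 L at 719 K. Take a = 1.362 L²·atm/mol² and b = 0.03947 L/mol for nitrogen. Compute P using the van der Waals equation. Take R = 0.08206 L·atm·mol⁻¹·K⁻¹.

P = nRT/(V − nb) − a n²/V²
nRT/(V − nb) = (1.97)(0.08206)(719)/(2.356 − 1.97×0.03947) = 116.23/2.2782 = 51.018 atm
a n²/V² = (1.362)(1.97)²/(2.356)² = 0.95227 atm
P = 51.018 − 0.95227 = 50.07 atm

P ≈ 50.07 atm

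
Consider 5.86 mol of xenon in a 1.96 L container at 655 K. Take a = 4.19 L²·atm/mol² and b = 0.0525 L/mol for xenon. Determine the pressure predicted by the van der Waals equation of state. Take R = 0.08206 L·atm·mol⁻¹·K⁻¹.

P = nRT/(V − nb) − a n²/V²
nRT/(V − nb) = (5.86)(0.08206)(655)/(1.96 − 5.86×0.0525) = 314.97/1.6524 = 190.61 atm
a n²/V² = (4.19)(5.86)²/(1.96)² = 37.454 atm
P = 190.61 − 37.454 = 153.2 atm

P ≈ 153.2 atm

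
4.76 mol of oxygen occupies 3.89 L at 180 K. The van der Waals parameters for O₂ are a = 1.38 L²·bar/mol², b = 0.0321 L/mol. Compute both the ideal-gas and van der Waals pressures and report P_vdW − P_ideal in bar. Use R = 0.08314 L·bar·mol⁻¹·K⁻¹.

ΔP ≈ -1.318 bar

Ideal: P_ideal = nRT/V = (4.76)(0.08314)(180)/3.89 = 18.3122 bar
vdW: P = nRT/(V − nb) − a n²/V² = 71.2344/3.73720 − 31.2675/15.1321 = 19.0609 − 2.06630 = 16.9946 bar
ΔP = 16.9946 − 18.3122 = -1.318 bar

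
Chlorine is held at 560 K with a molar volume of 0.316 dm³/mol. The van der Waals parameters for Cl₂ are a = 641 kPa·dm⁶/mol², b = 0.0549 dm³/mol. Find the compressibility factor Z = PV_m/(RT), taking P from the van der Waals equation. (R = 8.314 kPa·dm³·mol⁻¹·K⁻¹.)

Z ≈ 0.7746

P = RT/(V_m − b) − a/V_m² = (8.314)(560)/(0.316 − 0.0549) − 641/(0.316)²
  = 4655.8/0.26110 − 6419.2 = 17831 − 6419.2 = 11412 kPa
Z = PV_m/(RT) = (11412)(0.316)/((8.314)(560)) = 3606.2/4655.8 = 0.7746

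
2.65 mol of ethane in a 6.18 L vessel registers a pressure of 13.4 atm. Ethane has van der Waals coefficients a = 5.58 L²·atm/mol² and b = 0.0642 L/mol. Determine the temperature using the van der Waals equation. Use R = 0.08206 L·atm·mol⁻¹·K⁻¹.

T = (P + a n²/V²)(V − nb)/(nR)
P + a n²/V² = 13.4 + (5.58)(2.65)²/(6.18)² = 14.426 atm
V − nb = 6.18 − (2.65)(0.0642) = 6.0099 L
T = (14.426)(6.0099)/((2.65)(0.08206)) = 398.7 K

T ≈ 398.7 K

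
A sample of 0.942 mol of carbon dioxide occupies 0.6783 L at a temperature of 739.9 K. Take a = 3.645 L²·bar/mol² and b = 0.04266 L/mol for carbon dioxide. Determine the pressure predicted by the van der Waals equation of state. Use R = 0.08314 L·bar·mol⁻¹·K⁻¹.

P = nRT/(V − nb) − a n²/V²
nRT/(V − nb) = (0.942)(0.08314)(739.9)/(0.6783 − 0.942×0.04266) = 57.947/0.63811 = 90.810 bar
a n²/V² = (3.645)(0.942)²/(0.6783)² = 7.0300 bar
P = 90.810 − 7.0300 = 83.78 bar

P ≈ 83.78 bar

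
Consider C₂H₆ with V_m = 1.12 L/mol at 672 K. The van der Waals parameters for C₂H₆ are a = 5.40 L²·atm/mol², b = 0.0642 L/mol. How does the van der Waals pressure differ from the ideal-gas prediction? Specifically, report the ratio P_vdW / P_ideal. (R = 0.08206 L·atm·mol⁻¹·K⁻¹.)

Ideal: P_ideal = RT/V_m = (0.08206)(672)/1.12 = 49.2360 atm
vdW: P = RT/(V_m − b) − a/V_m² = 55.1443/1.05580 − 5.40/1.25440 = 52.2299 − 4.30485 = 47.9251 atm
Ratio = 47.9251/49.2360 = 0.9734

P_vdW / P_ideal ≈ 0.9734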